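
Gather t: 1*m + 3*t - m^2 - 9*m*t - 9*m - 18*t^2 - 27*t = -m^2 - 8*m - 18*t^2 + t*(-9*m - 24)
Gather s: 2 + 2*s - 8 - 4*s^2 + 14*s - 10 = -4*s^2 + 16*s - 16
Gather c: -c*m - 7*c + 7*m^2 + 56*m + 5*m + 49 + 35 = c*(-m - 7) + 7*m^2 + 61*m + 84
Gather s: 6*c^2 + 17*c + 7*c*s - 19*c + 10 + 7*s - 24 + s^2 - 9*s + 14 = 6*c^2 - 2*c + s^2 + s*(7*c - 2)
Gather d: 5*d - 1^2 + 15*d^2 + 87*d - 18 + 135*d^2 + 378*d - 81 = 150*d^2 + 470*d - 100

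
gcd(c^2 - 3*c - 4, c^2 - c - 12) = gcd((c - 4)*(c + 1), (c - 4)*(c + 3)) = c - 4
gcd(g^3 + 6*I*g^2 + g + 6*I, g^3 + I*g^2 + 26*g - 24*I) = g^2 + 5*I*g + 6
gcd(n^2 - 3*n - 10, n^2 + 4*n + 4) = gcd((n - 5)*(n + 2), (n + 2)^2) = n + 2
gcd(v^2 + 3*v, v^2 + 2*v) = v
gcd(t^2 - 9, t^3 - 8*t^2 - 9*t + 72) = t^2 - 9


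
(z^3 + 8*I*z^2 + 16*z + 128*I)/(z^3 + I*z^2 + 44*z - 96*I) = (z + 4*I)/(z - 3*I)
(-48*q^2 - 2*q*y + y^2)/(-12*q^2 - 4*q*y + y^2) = (48*q^2 + 2*q*y - y^2)/(12*q^2 + 4*q*y - y^2)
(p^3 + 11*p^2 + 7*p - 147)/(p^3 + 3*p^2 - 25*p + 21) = (p + 7)/(p - 1)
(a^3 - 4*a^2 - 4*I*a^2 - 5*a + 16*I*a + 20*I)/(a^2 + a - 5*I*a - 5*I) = (a^2 - a*(5 + 4*I) + 20*I)/(a - 5*I)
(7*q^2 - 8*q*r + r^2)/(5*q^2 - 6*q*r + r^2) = (7*q - r)/(5*q - r)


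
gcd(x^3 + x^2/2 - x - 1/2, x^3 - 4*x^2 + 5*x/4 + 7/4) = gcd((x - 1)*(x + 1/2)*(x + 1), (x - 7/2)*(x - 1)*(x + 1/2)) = x^2 - x/2 - 1/2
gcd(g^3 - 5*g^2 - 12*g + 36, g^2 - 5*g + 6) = g - 2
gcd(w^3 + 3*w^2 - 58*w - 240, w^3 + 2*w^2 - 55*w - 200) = w^2 - 3*w - 40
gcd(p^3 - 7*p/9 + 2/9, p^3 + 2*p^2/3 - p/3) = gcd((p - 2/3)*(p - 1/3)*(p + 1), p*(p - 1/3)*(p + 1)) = p^2 + 2*p/3 - 1/3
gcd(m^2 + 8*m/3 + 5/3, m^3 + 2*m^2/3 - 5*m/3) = m + 5/3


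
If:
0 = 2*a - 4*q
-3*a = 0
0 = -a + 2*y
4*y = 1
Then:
No Solution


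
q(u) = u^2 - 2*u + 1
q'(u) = 2*u - 2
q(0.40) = 0.36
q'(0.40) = -1.20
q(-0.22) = 1.49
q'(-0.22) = -2.44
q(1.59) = 0.35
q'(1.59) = 1.18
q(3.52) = 6.35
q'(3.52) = 5.04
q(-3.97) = 24.70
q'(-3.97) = -9.94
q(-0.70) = 2.89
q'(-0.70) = -3.40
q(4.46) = 11.97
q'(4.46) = 6.92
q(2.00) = 1.00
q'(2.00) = 2.00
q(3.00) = 4.00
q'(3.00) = 4.00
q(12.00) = 121.00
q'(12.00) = 22.00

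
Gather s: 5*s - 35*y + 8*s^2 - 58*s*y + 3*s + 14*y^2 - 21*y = 8*s^2 + s*(8 - 58*y) + 14*y^2 - 56*y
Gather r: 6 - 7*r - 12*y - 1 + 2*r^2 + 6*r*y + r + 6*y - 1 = 2*r^2 + r*(6*y - 6) - 6*y + 4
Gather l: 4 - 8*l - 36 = -8*l - 32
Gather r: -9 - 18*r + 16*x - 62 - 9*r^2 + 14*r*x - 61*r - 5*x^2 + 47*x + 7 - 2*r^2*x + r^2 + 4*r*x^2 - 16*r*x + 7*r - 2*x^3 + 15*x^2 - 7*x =r^2*(-2*x - 8) + r*(4*x^2 - 2*x - 72) - 2*x^3 + 10*x^2 + 56*x - 64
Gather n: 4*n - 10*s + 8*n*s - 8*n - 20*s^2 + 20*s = n*(8*s - 4) - 20*s^2 + 10*s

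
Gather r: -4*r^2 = -4*r^2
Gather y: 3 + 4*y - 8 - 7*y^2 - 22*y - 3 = -7*y^2 - 18*y - 8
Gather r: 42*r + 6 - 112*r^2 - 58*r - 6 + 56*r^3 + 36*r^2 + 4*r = 56*r^3 - 76*r^2 - 12*r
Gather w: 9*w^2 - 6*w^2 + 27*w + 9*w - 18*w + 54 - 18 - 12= 3*w^2 + 18*w + 24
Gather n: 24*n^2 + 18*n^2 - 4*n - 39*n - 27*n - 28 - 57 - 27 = 42*n^2 - 70*n - 112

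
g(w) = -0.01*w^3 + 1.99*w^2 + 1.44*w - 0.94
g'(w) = -0.03*w^2 + 3.98*w + 1.44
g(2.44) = 14.28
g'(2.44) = 10.97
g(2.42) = 14.06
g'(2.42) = 10.90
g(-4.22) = 29.17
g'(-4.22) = -15.89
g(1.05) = 2.75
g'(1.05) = 5.59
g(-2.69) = 9.78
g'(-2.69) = -9.48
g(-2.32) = 6.56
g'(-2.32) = -7.96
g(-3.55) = 19.47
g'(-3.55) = -13.07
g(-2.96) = 12.49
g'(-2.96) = -10.60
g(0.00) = -0.94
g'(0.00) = 1.44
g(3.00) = 21.02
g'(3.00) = 13.11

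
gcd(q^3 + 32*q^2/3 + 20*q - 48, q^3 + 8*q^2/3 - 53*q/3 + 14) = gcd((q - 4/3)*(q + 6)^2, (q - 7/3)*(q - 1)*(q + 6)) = q + 6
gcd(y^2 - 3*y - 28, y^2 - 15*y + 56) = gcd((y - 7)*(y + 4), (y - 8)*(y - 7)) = y - 7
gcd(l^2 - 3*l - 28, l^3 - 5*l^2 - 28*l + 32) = l + 4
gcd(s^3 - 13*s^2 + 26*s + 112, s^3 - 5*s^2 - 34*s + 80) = s - 8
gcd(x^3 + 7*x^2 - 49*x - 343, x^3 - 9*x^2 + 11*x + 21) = x - 7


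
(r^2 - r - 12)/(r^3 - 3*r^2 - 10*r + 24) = 1/(r - 2)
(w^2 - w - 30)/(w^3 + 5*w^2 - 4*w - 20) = (w - 6)/(w^2 - 4)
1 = 1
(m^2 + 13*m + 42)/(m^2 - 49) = (m + 6)/(m - 7)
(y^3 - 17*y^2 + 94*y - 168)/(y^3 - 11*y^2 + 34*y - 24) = (y - 7)/(y - 1)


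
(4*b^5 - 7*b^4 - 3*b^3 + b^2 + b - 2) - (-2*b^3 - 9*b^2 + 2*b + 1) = 4*b^5 - 7*b^4 - b^3 + 10*b^2 - b - 3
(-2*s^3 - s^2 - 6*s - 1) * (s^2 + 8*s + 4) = -2*s^5 - 17*s^4 - 22*s^3 - 53*s^2 - 32*s - 4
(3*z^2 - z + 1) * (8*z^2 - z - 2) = 24*z^4 - 11*z^3 + 3*z^2 + z - 2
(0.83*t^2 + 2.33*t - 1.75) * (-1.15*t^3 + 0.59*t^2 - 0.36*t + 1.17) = -0.9545*t^5 - 2.1898*t^4 + 3.0884*t^3 - 0.9002*t^2 + 3.3561*t - 2.0475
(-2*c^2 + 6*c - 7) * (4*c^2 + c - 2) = -8*c^4 + 22*c^3 - 18*c^2 - 19*c + 14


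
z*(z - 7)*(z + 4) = z^3 - 3*z^2 - 28*z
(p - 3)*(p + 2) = p^2 - p - 6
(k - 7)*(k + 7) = k^2 - 49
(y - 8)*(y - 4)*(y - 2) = y^3 - 14*y^2 + 56*y - 64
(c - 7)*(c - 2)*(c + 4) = c^3 - 5*c^2 - 22*c + 56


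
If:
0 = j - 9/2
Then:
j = 9/2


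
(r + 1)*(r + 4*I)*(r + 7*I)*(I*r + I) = I*r^4 - 11*r^3 + 2*I*r^3 - 22*r^2 - 27*I*r^2 - 11*r - 56*I*r - 28*I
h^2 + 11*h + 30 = (h + 5)*(h + 6)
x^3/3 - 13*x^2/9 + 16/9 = (x/3 + 1/3)*(x - 4)*(x - 4/3)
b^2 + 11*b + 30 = (b + 5)*(b + 6)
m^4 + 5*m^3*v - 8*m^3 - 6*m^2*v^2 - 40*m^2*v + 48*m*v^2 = m*(m - 8)*(m - v)*(m + 6*v)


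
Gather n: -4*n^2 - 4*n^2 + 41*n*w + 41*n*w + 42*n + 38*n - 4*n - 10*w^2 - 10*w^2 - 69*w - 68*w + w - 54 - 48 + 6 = -8*n^2 + n*(82*w + 76) - 20*w^2 - 136*w - 96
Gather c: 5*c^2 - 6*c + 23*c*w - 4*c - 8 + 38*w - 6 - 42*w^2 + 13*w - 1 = 5*c^2 + c*(23*w - 10) - 42*w^2 + 51*w - 15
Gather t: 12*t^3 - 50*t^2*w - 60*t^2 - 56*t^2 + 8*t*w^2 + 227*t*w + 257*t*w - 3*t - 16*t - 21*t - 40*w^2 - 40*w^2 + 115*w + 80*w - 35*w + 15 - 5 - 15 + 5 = 12*t^3 + t^2*(-50*w - 116) + t*(8*w^2 + 484*w - 40) - 80*w^2 + 160*w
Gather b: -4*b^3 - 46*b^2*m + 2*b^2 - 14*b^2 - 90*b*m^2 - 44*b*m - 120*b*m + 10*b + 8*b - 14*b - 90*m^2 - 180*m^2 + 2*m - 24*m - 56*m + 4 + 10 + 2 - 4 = -4*b^3 + b^2*(-46*m - 12) + b*(-90*m^2 - 164*m + 4) - 270*m^2 - 78*m + 12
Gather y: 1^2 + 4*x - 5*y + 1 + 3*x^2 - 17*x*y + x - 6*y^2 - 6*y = 3*x^2 + 5*x - 6*y^2 + y*(-17*x - 11) + 2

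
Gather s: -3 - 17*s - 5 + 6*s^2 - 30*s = 6*s^2 - 47*s - 8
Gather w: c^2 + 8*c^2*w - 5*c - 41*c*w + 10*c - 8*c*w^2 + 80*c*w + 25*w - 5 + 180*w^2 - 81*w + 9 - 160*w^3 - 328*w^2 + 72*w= c^2 + 5*c - 160*w^3 + w^2*(-8*c - 148) + w*(8*c^2 + 39*c + 16) + 4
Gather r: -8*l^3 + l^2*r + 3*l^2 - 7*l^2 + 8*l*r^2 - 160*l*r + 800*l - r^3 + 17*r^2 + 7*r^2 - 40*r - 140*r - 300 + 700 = -8*l^3 - 4*l^2 + 800*l - r^3 + r^2*(8*l + 24) + r*(l^2 - 160*l - 180) + 400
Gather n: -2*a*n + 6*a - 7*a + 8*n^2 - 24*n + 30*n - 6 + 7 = -a + 8*n^2 + n*(6 - 2*a) + 1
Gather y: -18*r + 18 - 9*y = -18*r - 9*y + 18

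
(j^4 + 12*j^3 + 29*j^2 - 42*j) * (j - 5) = j^5 + 7*j^4 - 31*j^3 - 187*j^2 + 210*j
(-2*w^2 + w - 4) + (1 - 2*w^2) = -4*w^2 + w - 3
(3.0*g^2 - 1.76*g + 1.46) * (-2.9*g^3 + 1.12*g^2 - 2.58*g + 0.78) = -8.7*g^5 + 8.464*g^4 - 13.9452*g^3 + 8.516*g^2 - 5.1396*g + 1.1388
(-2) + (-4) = -6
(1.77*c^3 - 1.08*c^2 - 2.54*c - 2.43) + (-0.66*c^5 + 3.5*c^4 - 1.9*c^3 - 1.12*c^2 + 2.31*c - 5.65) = -0.66*c^5 + 3.5*c^4 - 0.13*c^3 - 2.2*c^2 - 0.23*c - 8.08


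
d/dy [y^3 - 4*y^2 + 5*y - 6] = 3*y^2 - 8*y + 5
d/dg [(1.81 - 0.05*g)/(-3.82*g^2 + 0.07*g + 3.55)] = (-0.191*g^2 + 13.8284*g - 0.3042)/(14.5924*g^4 - 0.5348*g^3 - 27.1171*g^2 + 0.497*g + 12.6025)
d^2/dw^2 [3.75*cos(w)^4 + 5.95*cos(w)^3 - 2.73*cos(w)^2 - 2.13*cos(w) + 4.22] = -60.0*cos(w)^4 - 53.55*cos(w)^3 + 55.92*cos(w)^2 + 37.83*cos(w) - 5.46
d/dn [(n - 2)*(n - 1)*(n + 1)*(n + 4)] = 4*n^3 + 6*n^2 - 18*n - 2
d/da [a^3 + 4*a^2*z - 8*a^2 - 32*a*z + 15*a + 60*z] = 3*a^2 + 8*a*z - 16*a - 32*z + 15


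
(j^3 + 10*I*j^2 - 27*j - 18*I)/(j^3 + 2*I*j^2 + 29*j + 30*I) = (j + 3*I)/(j - 5*I)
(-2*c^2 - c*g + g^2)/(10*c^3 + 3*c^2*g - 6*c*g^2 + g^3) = -1/(5*c - g)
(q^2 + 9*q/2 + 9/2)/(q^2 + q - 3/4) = 2*(q + 3)/(2*q - 1)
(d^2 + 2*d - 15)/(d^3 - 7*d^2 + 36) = (d + 5)/(d^2 - 4*d - 12)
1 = 1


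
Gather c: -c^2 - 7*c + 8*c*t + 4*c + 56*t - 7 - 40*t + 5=-c^2 + c*(8*t - 3) + 16*t - 2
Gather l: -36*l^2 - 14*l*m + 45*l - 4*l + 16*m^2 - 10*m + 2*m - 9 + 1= -36*l^2 + l*(41 - 14*m) + 16*m^2 - 8*m - 8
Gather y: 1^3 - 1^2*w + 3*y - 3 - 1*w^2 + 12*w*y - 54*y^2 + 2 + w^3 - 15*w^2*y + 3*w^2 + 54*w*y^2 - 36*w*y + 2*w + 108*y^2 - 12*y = w^3 + 2*w^2 + w + y^2*(54*w + 54) + y*(-15*w^2 - 24*w - 9)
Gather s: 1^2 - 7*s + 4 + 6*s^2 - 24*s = 6*s^2 - 31*s + 5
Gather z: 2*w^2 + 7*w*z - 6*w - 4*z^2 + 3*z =2*w^2 - 6*w - 4*z^2 + z*(7*w + 3)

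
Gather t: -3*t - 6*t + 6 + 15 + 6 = 27 - 9*t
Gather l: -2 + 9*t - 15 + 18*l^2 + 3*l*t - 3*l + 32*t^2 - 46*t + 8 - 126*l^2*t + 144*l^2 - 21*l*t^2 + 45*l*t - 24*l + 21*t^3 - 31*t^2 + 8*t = l^2*(162 - 126*t) + l*(-21*t^2 + 48*t - 27) + 21*t^3 + t^2 - 29*t - 9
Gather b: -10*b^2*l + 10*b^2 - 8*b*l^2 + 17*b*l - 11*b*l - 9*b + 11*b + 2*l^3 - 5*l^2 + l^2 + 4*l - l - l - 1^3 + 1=b^2*(10 - 10*l) + b*(-8*l^2 + 6*l + 2) + 2*l^3 - 4*l^2 + 2*l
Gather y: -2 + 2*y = 2*y - 2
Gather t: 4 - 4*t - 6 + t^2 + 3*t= t^2 - t - 2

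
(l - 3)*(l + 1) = l^2 - 2*l - 3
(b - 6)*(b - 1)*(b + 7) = b^3 - 43*b + 42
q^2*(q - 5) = q^3 - 5*q^2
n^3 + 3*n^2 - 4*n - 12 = (n - 2)*(n + 2)*(n + 3)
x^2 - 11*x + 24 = (x - 8)*(x - 3)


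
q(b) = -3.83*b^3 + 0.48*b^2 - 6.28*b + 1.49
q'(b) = -11.49*b^2 + 0.96*b - 6.28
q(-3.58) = 205.86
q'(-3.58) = -156.98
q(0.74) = -4.45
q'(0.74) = -11.86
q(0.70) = -3.98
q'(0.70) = -11.24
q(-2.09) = 51.68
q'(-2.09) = -58.48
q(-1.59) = 28.08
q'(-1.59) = -36.85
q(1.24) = -12.86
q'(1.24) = -22.76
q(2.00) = -39.79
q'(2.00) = -50.32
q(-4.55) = 400.77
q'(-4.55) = -248.52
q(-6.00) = 883.73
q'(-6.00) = -425.68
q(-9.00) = 2888.96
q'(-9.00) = -945.61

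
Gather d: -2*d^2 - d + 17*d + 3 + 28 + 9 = -2*d^2 + 16*d + 40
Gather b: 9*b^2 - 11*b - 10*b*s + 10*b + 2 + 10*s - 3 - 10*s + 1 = 9*b^2 + b*(-10*s - 1)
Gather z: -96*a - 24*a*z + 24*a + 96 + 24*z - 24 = -72*a + z*(24 - 24*a) + 72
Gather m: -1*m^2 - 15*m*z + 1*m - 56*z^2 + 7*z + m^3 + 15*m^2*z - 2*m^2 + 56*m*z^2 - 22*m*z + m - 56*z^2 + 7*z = m^3 + m^2*(15*z - 3) + m*(56*z^2 - 37*z + 2) - 112*z^2 + 14*z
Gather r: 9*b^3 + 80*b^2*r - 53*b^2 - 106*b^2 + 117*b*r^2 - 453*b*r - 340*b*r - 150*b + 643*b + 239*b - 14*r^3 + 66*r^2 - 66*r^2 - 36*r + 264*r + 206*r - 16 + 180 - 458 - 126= 9*b^3 - 159*b^2 + 117*b*r^2 + 732*b - 14*r^3 + r*(80*b^2 - 793*b + 434) - 420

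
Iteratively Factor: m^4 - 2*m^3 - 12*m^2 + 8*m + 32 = (m + 2)*(m^3 - 4*m^2 - 4*m + 16) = (m + 2)^2*(m^2 - 6*m + 8) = (m - 4)*(m + 2)^2*(m - 2)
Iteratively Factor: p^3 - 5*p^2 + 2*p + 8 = (p - 4)*(p^2 - p - 2) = (p - 4)*(p + 1)*(p - 2)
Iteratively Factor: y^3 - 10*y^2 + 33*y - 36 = (y - 4)*(y^2 - 6*y + 9) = (y - 4)*(y - 3)*(y - 3)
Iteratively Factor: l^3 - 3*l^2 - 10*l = (l)*(l^2 - 3*l - 10) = l*(l - 5)*(l + 2)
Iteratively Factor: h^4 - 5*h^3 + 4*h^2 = (h - 4)*(h^3 - h^2) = h*(h - 4)*(h^2 - h) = h^2*(h - 4)*(h - 1)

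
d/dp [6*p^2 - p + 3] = 12*p - 1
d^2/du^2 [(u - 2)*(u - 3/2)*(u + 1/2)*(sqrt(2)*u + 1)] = 12*sqrt(2)*u^2 - 18*sqrt(2)*u + 6*u - 6 + 5*sqrt(2)/2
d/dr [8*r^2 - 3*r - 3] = 16*r - 3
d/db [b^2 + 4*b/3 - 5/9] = 2*b + 4/3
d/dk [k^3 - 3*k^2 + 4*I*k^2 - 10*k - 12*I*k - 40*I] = 3*k^2 + k*(-6 + 8*I) - 10 - 12*I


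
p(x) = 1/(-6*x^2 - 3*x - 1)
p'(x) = (12*x + 3)/(-6*x^2 - 3*x - 1)^2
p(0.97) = -0.10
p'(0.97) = 0.16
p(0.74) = -0.15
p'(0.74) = 0.28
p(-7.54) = -0.00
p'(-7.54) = -0.00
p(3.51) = -0.01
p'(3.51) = 0.01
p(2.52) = -0.02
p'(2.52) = 0.02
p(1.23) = -0.07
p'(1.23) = 0.09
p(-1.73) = -0.07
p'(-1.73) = -0.09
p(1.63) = -0.05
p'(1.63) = 0.05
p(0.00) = -1.00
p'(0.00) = 3.00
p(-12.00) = 0.00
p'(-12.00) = 0.00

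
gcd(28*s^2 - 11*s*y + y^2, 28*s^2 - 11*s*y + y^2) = 28*s^2 - 11*s*y + y^2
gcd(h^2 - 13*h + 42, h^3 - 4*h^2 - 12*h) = h - 6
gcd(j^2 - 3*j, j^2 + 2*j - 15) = j - 3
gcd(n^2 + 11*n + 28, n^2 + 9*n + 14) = n + 7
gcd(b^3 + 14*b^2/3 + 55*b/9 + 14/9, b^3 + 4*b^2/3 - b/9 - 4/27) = b + 1/3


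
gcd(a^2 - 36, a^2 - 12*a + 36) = a - 6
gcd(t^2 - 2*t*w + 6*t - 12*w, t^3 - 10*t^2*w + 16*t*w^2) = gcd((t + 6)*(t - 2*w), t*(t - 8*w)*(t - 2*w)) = t - 2*w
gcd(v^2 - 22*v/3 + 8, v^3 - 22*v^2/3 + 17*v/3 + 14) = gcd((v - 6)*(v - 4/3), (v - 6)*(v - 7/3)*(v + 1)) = v - 6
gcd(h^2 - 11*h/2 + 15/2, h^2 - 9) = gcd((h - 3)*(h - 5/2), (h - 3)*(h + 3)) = h - 3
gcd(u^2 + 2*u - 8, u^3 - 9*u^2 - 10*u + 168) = u + 4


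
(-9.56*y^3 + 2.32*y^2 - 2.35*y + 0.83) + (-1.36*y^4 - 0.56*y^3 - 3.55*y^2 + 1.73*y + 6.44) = -1.36*y^4 - 10.12*y^3 - 1.23*y^2 - 0.62*y + 7.27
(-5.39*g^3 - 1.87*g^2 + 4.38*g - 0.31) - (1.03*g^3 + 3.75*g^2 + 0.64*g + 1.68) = -6.42*g^3 - 5.62*g^2 + 3.74*g - 1.99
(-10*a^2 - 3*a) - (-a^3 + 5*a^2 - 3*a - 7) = a^3 - 15*a^2 + 7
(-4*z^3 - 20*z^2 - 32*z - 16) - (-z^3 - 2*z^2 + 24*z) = -3*z^3 - 18*z^2 - 56*z - 16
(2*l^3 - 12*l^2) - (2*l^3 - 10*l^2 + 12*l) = -2*l^2 - 12*l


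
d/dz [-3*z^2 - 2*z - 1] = -6*z - 2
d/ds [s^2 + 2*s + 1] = 2*s + 2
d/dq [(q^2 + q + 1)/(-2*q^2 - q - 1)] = q*(q + 2)/(4*q^4 + 4*q^3 + 5*q^2 + 2*q + 1)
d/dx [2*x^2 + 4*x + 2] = 4*x + 4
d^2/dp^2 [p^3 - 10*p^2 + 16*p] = 6*p - 20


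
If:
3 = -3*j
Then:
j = -1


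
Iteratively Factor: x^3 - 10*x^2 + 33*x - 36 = (x - 3)*(x^2 - 7*x + 12) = (x - 3)^2*(x - 4)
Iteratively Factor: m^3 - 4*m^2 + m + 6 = (m - 3)*(m^2 - m - 2) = (m - 3)*(m + 1)*(m - 2)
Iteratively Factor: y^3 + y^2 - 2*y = (y + 2)*(y^2 - y) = (y - 1)*(y + 2)*(y)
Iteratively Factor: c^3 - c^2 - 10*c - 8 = (c - 4)*(c^2 + 3*c + 2) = (c - 4)*(c + 2)*(c + 1)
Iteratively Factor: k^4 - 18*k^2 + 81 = (k + 3)*(k^3 - 3*k^2 - 9*k + 27) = (k + 3)^2*(k^2 - 6*k + 9) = (k - 3)*(k + 3)^2*(k - 3)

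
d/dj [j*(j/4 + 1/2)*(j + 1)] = 3*j^2/4 + 3*j/2 + 1/2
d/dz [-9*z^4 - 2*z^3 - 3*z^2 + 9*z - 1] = -36*z^3 - 6*z^2 - 6*z + 9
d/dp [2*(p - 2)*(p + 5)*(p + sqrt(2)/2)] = 6*p^2 + 2*sqrt(2)*p + 12*p - 20 + 3*sqrt(2)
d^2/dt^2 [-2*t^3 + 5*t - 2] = -12*t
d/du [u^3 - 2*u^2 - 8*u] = 3*u^2 - 4*u - 8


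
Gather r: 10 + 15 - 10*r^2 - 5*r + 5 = -10*r^2 - 5*r + 30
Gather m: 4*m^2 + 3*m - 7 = 4*m^2 + 3*m - 7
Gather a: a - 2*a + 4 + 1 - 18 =-a - 13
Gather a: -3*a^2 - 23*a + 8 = -3*a^2 - 23*a + 8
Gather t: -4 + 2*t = 2*t - 4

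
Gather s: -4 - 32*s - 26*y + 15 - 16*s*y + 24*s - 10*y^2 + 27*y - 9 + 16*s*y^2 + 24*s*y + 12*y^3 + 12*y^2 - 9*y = s*(16*y^2 + 8*y - 8) + 12*y^3 + 2*y^2 - 8*y + 2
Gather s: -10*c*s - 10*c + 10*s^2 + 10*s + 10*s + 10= -10*c + 10*s^2 + s*(20 - 10*c) + 10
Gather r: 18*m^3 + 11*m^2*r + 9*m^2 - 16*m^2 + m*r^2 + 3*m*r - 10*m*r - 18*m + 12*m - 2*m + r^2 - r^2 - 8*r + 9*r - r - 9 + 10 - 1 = 18*m^3 - 7*m^2 + m*r^2 - 8*m + r*(11*m^2 - 7*m)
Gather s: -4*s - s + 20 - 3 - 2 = 15 - 5*s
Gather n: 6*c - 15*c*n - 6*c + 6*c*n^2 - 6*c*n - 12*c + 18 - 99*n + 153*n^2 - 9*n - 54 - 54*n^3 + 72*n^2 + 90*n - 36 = -12*c - 54*n^3 + n^2*(6*c + 225) + n*(-21*c - 18) - 72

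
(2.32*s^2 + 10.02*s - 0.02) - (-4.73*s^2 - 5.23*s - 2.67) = 7.05*s^2 + 15.25*s + 2.65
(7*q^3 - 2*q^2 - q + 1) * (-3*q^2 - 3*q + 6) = -21*q^5 - 15*q^4 + 51*q^3 - 12*q^2 - 9*q + 6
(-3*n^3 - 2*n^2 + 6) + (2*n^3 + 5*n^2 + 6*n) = -n^3 + 3*n^2 + 6*n + 6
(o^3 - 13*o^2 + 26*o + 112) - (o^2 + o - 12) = o^3 - 14*o^2 + 25*o + 124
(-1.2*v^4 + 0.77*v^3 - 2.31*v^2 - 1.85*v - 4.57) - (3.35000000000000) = -1.2*v^4 + 0.77*v^3 - 2.31*v^2 - 1.85*v - 7.92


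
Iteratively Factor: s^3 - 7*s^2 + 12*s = (s - 4)*(s^2 - 3*s) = s*(s - 4)*(s - 3)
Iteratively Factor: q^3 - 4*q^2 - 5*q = (q - 5)*(q^2 + q) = q*(q - 5)*(q + 1)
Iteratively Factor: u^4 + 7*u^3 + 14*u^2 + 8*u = (u + 1)*(u^3 + 6*u^2 + 8*u) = (u + 1)*(u + 4)*(u^2 + 2*u) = (u + 1)*(u + 2)*(u + 4)*(u)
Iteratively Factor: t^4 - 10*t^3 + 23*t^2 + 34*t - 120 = (t - 4)*(t^3 - 6*t^2 - t + 30) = (t - 4)*(t + 2)*(t^2 - 8*t + 15) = (t - 5)*(t - 4)*(t + 2)*(t - 3)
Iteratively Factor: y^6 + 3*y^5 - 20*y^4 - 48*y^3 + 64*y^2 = (y - 4)*(y^5 + 7*y^4 + 8*y^3 - 16*y^2) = (y - 4)*(y + 4)*(y^4 + 3*y^3 - 4*y^2) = y*(y - 4)*(y + 4)*(y^3 + 3*y^2 - 4*y) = y*(y - 4)*(y + 4)^2*(y^2 - y) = y*(y - 4)*(y - 1)*(y + 4)^2*(y)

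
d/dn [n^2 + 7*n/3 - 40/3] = 2*n + 7/3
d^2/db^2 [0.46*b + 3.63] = 0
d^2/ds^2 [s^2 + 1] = 2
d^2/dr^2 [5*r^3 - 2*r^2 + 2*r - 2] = 30*r - 4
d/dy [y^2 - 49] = 2*y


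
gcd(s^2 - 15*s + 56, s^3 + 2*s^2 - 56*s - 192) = s - 8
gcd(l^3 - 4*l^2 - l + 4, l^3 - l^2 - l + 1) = l^2 - 1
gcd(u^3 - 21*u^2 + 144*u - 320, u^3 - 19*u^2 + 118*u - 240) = u^2 - 13*u + 40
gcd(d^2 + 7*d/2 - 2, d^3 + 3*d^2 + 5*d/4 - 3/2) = d - 1/2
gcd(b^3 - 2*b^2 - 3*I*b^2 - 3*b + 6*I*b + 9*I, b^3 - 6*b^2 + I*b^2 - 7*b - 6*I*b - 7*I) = b + 1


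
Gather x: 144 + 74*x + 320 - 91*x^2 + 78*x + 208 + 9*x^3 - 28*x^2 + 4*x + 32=9*x^3 - 119*x^2 + 156*x + 704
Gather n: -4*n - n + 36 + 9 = 45 - 5*n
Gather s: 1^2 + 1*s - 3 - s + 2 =0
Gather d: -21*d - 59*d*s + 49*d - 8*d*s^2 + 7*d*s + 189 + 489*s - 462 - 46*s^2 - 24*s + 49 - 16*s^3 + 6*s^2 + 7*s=d*(-8*s^2 - 52*s + 28) - 16*s^3 - 40*s^2 + 472*s - 224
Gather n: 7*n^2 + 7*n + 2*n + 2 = 7*n^2 + 9*n + 2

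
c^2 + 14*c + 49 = (c + 7)^2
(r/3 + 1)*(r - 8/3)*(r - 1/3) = r^3/3 - 73*r/27 + 8/9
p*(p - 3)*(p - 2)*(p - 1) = p^4 - 6*p^3 + 11*p^2 - 6*p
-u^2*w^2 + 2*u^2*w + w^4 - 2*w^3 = w*(-u + w)*(u + w)*(w - 2)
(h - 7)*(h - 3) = h^2 - 10*h + 21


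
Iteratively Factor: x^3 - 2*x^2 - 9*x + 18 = (x - 3)*(x^2 + x - 6) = (x - 3)*(x + 3)*(x - 2)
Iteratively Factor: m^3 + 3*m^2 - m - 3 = (m + 1)*(m^2 + 2*m - 3) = (m - 1)*(m + 1)*(m + 3)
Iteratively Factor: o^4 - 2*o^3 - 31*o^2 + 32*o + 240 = (o - 5)*(o^3 + 3*o^2 - 16*o - 48) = (o - 5)*(o - 4)*(o^2 + 7*o + 12) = (o - 5)*(o - 4)*(o + 3)*(o + 4)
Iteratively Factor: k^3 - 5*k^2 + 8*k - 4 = (k - 2)*(k^2 - 3*k + 2) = (k - 2)^2*(k - 1)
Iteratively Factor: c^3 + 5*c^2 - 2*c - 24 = (c + 4)*(c^2 + c - 6) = (c + 3)*(c + 4)*(c - 2)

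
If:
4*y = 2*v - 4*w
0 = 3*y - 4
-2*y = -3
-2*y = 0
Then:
No Solution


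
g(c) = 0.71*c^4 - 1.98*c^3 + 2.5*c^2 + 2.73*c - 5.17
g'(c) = 2.84*c^3 - 5.94*c^2 + 5.0*c + 2.73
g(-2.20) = 38.64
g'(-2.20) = -67.26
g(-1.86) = 19.64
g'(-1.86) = -45.40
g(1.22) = -0.14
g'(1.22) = 5.15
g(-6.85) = 2293.07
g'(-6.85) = -1223.07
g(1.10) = -0.74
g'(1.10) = 4.82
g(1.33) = 0.45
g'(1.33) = 5.55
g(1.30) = 0.28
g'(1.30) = 5.43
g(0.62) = -2.88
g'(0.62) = 4.22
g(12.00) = 11688.71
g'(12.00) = 4114.89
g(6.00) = 593.69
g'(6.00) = 432.33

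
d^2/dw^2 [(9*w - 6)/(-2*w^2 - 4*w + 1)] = 12*(-8*(w + 1)^2*(3*w - 2) + (9*w + 4)*(2*w^2 + 4*w - 1))/(2*w^2 + 4*w - 1)^3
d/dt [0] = 0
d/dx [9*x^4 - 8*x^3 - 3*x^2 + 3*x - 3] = 36*x^3 - 24*x^2 - 6*x + 3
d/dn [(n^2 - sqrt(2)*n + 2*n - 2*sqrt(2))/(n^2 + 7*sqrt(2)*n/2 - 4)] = (-4*n^2 + 9*sqrt(2)*n^2 - 16*n + 8*sqrt(2)*n + 8*sqrt(2) + 12)/(2*n^4 + 14*sqrt(2)*n^3 + 33*n^2 - 56*sqrt(2)*n + 32)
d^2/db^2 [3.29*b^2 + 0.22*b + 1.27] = 6.58000000000000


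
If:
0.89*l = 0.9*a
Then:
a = 0.988888888888889*l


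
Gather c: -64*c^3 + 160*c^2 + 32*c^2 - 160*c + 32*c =-64*c^3 + 192*c^2 - 128*c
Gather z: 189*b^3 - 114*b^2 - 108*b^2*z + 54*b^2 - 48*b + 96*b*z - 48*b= 189*b^3 - 60*b^2 - 96*b + z*(-108*b^2 + 96*b)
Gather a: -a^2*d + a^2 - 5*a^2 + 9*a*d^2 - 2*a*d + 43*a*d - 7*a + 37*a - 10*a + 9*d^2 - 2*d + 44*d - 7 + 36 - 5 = a^2*(-d - 4) + a*(9*d^2 + 41*d + 20) + 9*d^2 + 42*d + 24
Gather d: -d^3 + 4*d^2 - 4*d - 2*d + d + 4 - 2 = -d^3 + 4*d^2 - 5*d + 2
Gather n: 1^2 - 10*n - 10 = -10*n - 9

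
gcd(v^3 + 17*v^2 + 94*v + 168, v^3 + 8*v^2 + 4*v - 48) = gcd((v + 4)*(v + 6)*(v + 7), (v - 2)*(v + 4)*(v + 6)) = v^2 + 10*v + 24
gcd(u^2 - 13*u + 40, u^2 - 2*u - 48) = u - 8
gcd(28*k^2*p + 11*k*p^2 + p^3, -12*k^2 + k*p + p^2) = 4*k + p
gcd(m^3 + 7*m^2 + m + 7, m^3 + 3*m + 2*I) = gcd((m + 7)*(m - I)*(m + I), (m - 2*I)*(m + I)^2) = m + I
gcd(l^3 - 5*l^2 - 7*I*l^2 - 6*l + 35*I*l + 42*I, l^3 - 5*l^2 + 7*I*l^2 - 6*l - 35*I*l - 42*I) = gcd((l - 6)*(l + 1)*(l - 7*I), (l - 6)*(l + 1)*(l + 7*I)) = l^2 - 5*l - 6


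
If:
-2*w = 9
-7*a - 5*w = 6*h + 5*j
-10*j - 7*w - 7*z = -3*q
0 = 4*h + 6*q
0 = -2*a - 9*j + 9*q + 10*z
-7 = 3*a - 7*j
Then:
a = 1211/446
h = -1089/892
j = 965/446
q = 363/446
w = -9/2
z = 392/223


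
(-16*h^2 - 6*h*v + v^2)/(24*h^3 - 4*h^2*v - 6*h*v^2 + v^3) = (-8*h + v)/(12*h^2 - 8*h*v + v^2)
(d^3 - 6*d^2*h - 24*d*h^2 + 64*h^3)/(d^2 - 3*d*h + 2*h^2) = (d^2 - 4*d*h - 32*h^2)/(d - h)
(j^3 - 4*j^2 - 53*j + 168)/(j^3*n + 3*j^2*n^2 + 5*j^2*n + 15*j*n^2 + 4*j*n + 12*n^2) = (j^3 - 4*j^2 - 53*j + 168)/(n*(j^3 + 3*j^2*n + 5*j^2 + 15*j*n + 4*j + 12*n))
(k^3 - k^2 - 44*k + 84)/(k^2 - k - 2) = (k^2 + k - 42)/(k + 1)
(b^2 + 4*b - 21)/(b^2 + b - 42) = (b - 3)/(b - 6)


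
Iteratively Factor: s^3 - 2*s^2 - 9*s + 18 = (s - 3)*(s^2 + s - 6) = (s - 3)*(s + 3)*(s - 2)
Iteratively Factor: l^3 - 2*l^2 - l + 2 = (l - 1)*(l^2 - l - 2) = (l - 2)*(l - 1)*(l + 1)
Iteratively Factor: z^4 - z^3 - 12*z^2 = (z)*(z^3 - z^2 - 12*z) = z*(z - 4)*(z^2 + 3*z) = z*(z - 4)*(z + 3)*(z)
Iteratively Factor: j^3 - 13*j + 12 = (j - 1)*(j^2 + j - 12) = (j - 3)*(j - 1)*(j + 4)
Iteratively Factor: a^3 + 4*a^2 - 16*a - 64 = (a - 4)*(a^2 + 8*a + 16) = (a - 4)*(a + 4)*(a + 4)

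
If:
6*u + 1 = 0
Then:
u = -1/6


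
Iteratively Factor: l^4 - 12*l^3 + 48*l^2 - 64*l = (l - 4)*(l^3 - 8*l^2 + 16*l) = (l - 4)^2*(l^2 - 4*l) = l*(l - 4)^2*(l - 4)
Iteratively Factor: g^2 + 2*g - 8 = (g + 4)*(g - 2)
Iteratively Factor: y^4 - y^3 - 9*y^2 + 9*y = (y - 3)*(y^3 + 2*y^2 - 3*y) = (y - 3)*(y - 1)*(y^2 + 3*y) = y*(y - 3)*(y - 1)*(y + 3)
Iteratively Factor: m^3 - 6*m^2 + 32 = (m - 4)*(m^2 - 2*m - 8) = (m - 4)^2*(m + 2)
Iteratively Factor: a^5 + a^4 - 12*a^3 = (a + 4)*(a^4 - 3*a^3) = a*(a + 4)*(a^3 - 3*a^2) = a*(a - 3)*(a + 4)*(a^2) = a^2*(a - 3)*(a + 4)*(a)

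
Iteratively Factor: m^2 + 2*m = (m)*(m + 2)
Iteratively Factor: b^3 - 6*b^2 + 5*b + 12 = (b - 3)*(b^2 - 3*b - 4) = (b - 4)*(b - 3)*(b + 1)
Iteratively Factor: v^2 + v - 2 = (v + 2)*(v - 1)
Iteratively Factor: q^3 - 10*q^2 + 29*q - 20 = (q - 5)*(q^2 - 5*q + 4) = (q - 5)*(q - 1)*(q - 4)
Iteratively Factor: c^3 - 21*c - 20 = (c + 1)*(c^2 - c - 20) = (c + 1)*(c + 4)*(c - 5)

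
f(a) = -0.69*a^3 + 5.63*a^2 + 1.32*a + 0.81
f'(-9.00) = -267.69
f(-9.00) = 947.97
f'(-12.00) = -431.88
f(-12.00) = 1988.01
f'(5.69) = -1.63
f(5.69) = 63.49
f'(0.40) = 5.49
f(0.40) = 2.19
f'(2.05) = 15.70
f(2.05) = 21.23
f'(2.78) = 16.63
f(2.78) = 33.17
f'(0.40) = 5.49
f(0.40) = 2.19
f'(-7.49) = -199.14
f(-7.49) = 596.70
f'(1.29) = 12.40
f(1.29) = 10.40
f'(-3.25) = -57.14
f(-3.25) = 79.67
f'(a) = -2.07*a^2 + 11.26*a + 1.32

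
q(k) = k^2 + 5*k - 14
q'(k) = 2*k + 5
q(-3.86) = -18.40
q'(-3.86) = -2.72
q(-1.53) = -19.31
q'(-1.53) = 1.94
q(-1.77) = -19.72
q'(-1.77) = 1.46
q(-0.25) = -15.19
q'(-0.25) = 4.50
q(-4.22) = -17.29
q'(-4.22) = -3.44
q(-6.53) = -4.01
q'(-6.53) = -8.06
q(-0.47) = -16.13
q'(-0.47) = 4.06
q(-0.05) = -14.25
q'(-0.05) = 4.90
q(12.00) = 190.00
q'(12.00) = 29.00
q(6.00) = 52.00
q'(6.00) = 17.00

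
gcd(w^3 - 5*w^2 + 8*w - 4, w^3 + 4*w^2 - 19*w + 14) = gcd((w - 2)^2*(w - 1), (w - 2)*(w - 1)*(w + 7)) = w^2 - 3*w + 2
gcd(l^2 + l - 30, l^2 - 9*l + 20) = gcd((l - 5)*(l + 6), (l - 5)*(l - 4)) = l - 5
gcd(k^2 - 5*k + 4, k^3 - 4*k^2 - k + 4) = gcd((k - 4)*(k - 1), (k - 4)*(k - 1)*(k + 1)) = k^2 - 5*k + 4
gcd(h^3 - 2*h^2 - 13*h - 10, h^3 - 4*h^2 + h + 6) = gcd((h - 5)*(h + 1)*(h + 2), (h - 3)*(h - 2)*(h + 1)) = h + 1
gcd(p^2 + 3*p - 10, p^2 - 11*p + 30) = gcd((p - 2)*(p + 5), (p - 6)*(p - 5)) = 1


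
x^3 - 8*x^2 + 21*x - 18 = (x - 3)^2*(x - 2)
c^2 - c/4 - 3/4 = (c - 1)*(c + 3/4)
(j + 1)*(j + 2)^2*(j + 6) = j^4 + 11*j^3 + 38*j^2 + 52*j + 24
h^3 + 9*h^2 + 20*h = h*(h + 4)*(h + 5)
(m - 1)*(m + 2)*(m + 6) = m^3 + 7*m^2 + 4*m - 12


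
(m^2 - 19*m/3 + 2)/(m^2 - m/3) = (m - 6)/m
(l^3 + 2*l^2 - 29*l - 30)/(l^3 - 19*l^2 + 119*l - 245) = (l^2 + 7*l + 6)/(l^2 - 14*l + 49)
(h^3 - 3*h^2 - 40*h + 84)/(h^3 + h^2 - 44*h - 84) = (h - 2)/(h + 2)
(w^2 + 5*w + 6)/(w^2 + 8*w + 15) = (w + 2)/(w + 5)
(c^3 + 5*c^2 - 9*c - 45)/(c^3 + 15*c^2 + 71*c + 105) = (c - 3)/(c + 7)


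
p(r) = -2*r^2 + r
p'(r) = 1 - 4*r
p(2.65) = -11.40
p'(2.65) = -9.60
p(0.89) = -0.69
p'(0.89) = -2.56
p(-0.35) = -0.60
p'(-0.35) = 2.40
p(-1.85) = -8.70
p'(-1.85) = 8.40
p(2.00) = -6.00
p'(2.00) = -7.00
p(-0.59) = -1.29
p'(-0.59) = 3.36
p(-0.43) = -0.80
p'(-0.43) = 2.72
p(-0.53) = -1.09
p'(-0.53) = 3.12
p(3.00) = -15.00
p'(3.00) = -11.00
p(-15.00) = -465.00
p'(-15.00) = 61.00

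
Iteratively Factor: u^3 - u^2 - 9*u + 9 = (u - 1)*(u^2 - 9) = (u - 1)*(u + 3)*(u - 3)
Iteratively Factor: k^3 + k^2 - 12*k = (k + 4)*(k^2 - 3*k) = k*(k + 4)*(k - 3)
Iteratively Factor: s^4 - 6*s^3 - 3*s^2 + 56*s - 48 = (s - 1)*(s^3 - 5*s^2 - 8*s + 48) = (s - 4)*(s - 1)*(s^2 - s - 12) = (s - 4)*(s - 1)*(s + 3)*(s - 4)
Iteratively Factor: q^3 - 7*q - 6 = (q + 1)*(q^2 - q - 6) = (q - 3)*(q + 1)*(q + 2)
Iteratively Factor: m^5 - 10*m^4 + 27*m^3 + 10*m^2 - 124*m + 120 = (m - 2)*(m^4 - 8*m^3 + 11*m^2 + 32*m - 60) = (m - 3)*(m - 2)*(m^3 - 5*m^2 - 4*m + 20) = (m - 5)*(m - 3)*(m - 2)*(m^2 - 4) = (m - 5)*(m - 3)*(m - 2)*(m + 2)*(m - 2)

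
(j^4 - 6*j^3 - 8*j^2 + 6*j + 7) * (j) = j^5 - 6*j^4 - 8*j^3 + 6*j^2 + 7*j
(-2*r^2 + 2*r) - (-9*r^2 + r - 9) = 7*r^2 + r + 9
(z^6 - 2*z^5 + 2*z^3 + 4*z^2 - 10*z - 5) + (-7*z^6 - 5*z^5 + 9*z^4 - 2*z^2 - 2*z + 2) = -6*z^6 - 7*z^5 + 9*z^4 + 2*z^3 + 2*z^2 - 12*z - 3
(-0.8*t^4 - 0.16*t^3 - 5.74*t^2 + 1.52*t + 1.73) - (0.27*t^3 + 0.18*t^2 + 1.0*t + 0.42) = -0.8*t^4 - 0.43*t^3 - 5.92*t^2 + 0.52*t + 1.31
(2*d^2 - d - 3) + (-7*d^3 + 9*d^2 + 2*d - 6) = -7*d^3 + 11*d^2 + d - 9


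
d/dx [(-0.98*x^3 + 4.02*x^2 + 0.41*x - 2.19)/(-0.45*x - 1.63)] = (0.882*x^3 + 2.9832*x^2 - 13.1052*x - 1.6538)/(0.2025*x^2 + 1.467*x + 2.6569)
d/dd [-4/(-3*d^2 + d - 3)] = 4*(1 - 6*d)/(3*d^2 - d + 3)^2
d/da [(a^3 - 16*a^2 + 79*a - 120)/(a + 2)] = 2*(a^3 - 5*a^2 - 32*a + 139)/(a^2 + 4*a + 4)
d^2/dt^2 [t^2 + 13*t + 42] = 2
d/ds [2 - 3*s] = -3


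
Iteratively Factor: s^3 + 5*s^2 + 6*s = (s)*(s^2 + 5*s + 6) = s*(s + 2)*(s + 3)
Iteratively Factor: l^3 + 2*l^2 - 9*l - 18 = (l - 3)*(l^2 + 5*l + 6) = (l - 3)*(l + 3)*(l + 2)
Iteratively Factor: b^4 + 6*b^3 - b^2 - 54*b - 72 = (b + 4)*(b^3 + 2*b^2 - 9*b - 18) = (b + 2)*(b + 4)*(b^2 - 9) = (b + 2)*(b + 3)*(b + 4)*(b - 3)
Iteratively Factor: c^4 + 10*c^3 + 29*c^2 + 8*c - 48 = (c - 1)*(c^3 + 11*c^2 + 40*c + 48) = (c - 1)*(c + 3)*(c^2 + 8*c + 16) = (c - 1)*(c + 3)*(c + 4)*(c + 4)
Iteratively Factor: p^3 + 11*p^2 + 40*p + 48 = (p + 3)*(p^2 + 8*p + 16) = (p + 3)*(p + 4)*(p + 4)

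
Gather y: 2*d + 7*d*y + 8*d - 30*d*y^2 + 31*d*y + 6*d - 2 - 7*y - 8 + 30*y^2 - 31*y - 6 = 16*d + y^2*(30 - 30*d) + y*(38*d - 38) - 16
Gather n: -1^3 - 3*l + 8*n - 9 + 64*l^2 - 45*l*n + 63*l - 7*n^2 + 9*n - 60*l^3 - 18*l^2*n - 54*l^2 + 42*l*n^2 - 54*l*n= -60*l^3 + 10*l^2 + 60*l + n^2*(42*l - 7) + n*(-18*l^2 - 99*l + 17) - 10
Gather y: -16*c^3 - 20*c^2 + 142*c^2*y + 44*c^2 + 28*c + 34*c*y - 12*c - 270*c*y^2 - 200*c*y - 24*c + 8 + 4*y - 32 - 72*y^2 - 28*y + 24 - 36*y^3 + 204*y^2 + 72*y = -16*c^3 + 24*c^2 - 8*c - 36*y^3 + y^2*(132 - 270*c) + y*(142*c^2 - 166*c + 48)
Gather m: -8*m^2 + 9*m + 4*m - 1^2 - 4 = -8*m^2 + 13*m - 5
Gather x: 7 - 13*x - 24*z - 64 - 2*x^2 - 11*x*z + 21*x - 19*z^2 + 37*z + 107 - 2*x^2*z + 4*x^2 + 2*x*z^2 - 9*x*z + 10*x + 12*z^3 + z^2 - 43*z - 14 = x^2*(2 - 2*z) + x*(2*z^2 - 20*z + 18) + 12*z^3 - 18*z^2 - 30*z + 36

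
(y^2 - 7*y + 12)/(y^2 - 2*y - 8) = (y - 3)/(y + 2)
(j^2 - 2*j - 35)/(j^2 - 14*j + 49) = (j + 5)/(j - 7)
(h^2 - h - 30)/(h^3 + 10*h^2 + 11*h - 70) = (h - 6)/(h^2 + 5*h - 14)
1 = 1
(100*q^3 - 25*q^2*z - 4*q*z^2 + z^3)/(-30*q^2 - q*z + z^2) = (20*q^2 - 9*q*z + z^2)/(-6*q + z)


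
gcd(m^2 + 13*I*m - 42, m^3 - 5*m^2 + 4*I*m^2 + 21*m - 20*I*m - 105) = m + 7*I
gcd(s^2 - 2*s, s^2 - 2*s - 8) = 1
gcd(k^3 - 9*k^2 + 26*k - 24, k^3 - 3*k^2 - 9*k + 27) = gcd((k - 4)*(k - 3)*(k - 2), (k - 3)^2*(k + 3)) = k - 3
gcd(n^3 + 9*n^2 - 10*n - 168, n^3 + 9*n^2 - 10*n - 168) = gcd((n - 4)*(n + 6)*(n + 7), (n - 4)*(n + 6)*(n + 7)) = n^3 + 9*n^2 - 10*n - 168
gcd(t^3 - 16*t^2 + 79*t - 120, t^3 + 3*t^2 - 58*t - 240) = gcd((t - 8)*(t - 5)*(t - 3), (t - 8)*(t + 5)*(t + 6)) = t - 8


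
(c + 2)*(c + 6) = c^2 + 8*c + 12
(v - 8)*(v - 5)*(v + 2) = v^3 - 11*v^2 + 14*v + 80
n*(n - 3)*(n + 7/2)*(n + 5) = n^4 + 11*n^3/2 - 8*n^2 - 105*n/2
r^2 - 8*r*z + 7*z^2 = (r - 7*z)*(r - z)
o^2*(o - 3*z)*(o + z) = o^4 - 2*o^3*z - 3*o^2*z^2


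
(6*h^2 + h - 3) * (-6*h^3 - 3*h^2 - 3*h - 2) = -36*h^5 - 24*h^4 - 3*h^3 - 6*h^2 + 7*h + 6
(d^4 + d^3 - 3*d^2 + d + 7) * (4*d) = 4*d^5 + 4*d^4 - 12*d^3 + 4*d^2 + 28*d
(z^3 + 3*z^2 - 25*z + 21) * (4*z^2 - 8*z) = 4*z^5 + 4*z^4 - 124*z^3 + 284*z^2 - 168*z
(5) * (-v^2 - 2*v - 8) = -5*v^2 - 10*v - 40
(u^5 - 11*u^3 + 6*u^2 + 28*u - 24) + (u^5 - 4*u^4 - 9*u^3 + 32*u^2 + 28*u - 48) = 2*u^5 - 4*u^4 - 20*u^3 + 38*u^2 + 56*u - 72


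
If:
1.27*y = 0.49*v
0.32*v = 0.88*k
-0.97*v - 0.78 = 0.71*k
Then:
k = -0.23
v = -0.64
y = -0.25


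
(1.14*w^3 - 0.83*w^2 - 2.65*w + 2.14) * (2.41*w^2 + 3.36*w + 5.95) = 2.7474*w^5 + 1.8301*w^4 - 2.3923*w^3 - 8.6851*w^2 - 8.5771*w + 12.733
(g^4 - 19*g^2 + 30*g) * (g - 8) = g^5 - 8*g^4 - 19*g^3 + 182*g^2 - 240*g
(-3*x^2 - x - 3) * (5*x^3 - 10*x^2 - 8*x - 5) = -15*x^5 + 25*x^4 + 19*x^3 + 53*x^2 + 29*x + 15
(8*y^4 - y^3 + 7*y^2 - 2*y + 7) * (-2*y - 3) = -16*y^5 - 22*y^4 - 11*y^3 - 17*y^2 - 8*y - 21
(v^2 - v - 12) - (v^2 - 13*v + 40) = 12*v - 52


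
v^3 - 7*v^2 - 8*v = v*(v - 8)*(v + 1)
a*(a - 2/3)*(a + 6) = a^3 + 16*a^2/3 - 4*a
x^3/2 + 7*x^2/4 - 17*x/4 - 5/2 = (x/2 + 1/4)*(x - 2)*(x + 5)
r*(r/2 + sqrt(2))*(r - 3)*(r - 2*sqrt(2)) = r^4/2 - 3*r^3/2 - 4*r^2 + 12*r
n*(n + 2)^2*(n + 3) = n^4 + 7*n^3 + 16*n^2 + 12*n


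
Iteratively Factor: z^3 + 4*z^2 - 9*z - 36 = (z + 3)*(z^2 + z - 12) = (z + 3)*(z + 4)*(z - 3)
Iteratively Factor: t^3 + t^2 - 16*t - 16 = (t - 4)*(t^2 + 5*t + 4) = (t - 4)*(t + 4)*(t + 1)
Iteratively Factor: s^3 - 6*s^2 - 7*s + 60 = (s - 5)*(s^2 - s - 12) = (s - 5)*(s - 4)*(s + 3)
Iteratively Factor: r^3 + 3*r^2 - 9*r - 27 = (r - 3)*(r^2 + 6*r + 9) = (r - 3)*(r + 3)*(r + 3)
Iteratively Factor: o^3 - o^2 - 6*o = (o)*(o^2 - o - 6) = o*(o + 2)*(o - 3)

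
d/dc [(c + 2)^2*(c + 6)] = (c + 2)*(3*c + 14)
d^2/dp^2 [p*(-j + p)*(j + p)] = 6*p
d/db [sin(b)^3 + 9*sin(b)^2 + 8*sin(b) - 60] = (3*sin(b)^2 + 18*sin(b) + 8)*cos(b)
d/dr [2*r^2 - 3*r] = 4*r - 3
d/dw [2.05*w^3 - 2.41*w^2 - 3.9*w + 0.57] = 6.15*w^2 - 4.82*w - 3.9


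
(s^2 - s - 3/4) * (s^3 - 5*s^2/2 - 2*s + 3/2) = s^5 - 7*s^4/2 - s^3/4 + 43*s^2/8 - 9/8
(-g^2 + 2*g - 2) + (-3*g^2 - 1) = -4*g^2 + 2*g - 3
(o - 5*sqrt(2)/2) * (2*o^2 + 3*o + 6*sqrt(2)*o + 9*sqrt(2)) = 2*o^3 + sqrt(2)*o^2 + 3*o^2 - 30*o + 3*sqrt(2)*o/2 - 45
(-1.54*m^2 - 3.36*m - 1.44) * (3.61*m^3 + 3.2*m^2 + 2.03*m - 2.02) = -5.5594*m^5 - 17.0576*m^4 - 19.0766*m^3 - 8.318*m^2 + 3.864*m + 2.9088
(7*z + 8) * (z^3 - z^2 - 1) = 7*z^4 + z^3 - 8*z^2 - 7*z - 8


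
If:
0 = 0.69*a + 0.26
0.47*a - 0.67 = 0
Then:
No Solution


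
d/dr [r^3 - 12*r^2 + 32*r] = 3*r^2 - 24*r + 32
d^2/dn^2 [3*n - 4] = 0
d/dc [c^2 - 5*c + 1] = 2*c - 5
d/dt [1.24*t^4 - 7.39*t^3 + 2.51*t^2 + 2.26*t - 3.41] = 4.96*t^3 - 22.17*t^2 + 5.02*t + 2.26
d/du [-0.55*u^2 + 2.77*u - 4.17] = 2.77 - 1.1*u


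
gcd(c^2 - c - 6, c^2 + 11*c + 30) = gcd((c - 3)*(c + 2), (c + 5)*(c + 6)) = 1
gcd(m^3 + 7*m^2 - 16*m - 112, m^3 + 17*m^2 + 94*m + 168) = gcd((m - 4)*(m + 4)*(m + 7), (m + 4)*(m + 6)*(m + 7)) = m^2 + 11*m + 28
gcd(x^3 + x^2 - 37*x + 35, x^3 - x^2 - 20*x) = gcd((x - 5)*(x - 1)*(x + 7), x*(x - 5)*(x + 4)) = x - 5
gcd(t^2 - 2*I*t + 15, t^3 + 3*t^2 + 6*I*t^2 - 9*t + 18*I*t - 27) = t + 3*I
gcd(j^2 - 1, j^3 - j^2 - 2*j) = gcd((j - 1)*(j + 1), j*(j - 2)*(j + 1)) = j + 1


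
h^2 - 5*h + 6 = (h - 3)*(h - 2)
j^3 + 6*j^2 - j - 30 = (j - 2)*(j + 3)*(j + 5)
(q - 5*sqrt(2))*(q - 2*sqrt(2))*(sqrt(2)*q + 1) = sqrt(2)*q^3 - 13*q^2 + 13*sqrt(2)*q + 20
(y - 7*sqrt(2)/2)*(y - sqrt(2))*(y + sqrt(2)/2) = y^3 - 4*sqrt(2)*y^2 + 5*y/2 + 7*sqrt(2)/2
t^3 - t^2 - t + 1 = (t - 1)^2*(t + 1)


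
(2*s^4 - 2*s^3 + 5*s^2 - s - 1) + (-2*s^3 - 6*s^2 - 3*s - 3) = 2*s^4 - 4*s^3 - s^2 - 4*s - 4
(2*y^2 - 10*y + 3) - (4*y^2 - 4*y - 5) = -2*y^2 - 6*y + 8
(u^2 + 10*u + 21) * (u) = u^3 + 10*u^2 + 21*u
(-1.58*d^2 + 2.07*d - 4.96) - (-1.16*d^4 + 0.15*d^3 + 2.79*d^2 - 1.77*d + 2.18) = 1.16*d^4 - 0.15*d^3 - 4.37*d^2 + 3.84*d - 7.14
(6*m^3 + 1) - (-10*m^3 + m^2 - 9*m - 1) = 16*m^3 - m^2 + 9*m + 2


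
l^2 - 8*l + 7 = (l - 7)*(l - 1)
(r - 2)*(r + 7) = r^2 + 5*r - 14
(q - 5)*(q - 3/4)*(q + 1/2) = q^3 - 21*q^2/4 + 7*q/8 + 15/8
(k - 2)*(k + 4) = k^2 + 2*k - 8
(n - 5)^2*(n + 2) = n^3 - 8*n^2 + 5*n + 50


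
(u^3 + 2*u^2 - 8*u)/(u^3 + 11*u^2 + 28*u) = (u - 2)/(u + 7)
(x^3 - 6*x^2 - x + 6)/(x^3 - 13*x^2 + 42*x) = (x^2 - 1)/(x*(x - 7))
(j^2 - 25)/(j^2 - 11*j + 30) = (j + 5)/(j - 6)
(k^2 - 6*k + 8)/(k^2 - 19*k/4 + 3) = 4*(k - 2)/(4*k - 3)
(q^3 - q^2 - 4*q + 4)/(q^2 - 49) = (q^3 - q^2 - 4*q + 4)/(q^2 - 49)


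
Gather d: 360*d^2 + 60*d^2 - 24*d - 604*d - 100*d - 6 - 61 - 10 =420*d^2 - 728*d - 77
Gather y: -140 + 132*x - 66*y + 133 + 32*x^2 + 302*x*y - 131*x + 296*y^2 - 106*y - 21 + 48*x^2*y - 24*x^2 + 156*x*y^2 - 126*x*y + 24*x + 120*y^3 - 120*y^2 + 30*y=8*x^2 + 25*x + 120*y^3 + y^2*(156*x + 176) + y*(48*x^2 + 176*x - 142) - 28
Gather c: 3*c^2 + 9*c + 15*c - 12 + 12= 3*c^2 + 24*c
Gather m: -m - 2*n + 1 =-m - 2*n + 1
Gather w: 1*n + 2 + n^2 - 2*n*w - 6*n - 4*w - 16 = n^2 - 5*n + w*(-2*n - 4) - 14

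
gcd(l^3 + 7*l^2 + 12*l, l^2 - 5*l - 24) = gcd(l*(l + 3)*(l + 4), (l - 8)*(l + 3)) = l + 3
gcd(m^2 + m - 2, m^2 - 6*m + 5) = m - 1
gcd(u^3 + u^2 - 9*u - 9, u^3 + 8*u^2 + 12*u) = 1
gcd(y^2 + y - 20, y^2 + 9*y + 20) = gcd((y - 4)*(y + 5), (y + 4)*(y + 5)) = y + 5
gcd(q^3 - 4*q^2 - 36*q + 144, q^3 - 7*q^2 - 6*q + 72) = q^2 - 10*q + 24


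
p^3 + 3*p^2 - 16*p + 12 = (p - 2)*(p - 1)*(p + 6)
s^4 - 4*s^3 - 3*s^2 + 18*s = s*(s - 3)^2*(s + 2)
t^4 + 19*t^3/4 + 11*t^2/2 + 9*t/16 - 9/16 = (t - 1/4)*(t + 1/2)*(t + 3/2)*(t + 3)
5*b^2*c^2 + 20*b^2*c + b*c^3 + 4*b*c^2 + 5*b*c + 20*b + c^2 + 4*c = (5*b + c)*(c + 4)*(b*c + 1)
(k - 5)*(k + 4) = k^2 - k - 20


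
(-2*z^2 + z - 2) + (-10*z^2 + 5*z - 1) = -12*z^2 + 6*z - 3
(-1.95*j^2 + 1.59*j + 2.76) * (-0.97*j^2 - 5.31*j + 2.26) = 1.8915*j^4 + 8.8122*j^3 - 15.5271*j^2 - 11.0622*j + 6.2376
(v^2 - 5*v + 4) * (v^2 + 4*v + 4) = v^4 - v^3 - 12*v^2 - 4*v + 16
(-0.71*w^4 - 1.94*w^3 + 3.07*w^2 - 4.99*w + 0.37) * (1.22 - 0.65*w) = 0.4615*w^5 + 0.3948*w^4 - 4.3623*w^3 + 6.9889*w^2 - 6.3283*w + 0.4514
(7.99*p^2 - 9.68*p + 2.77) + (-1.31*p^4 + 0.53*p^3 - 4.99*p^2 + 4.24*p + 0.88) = -1.31*p^4 + 0.53*p^3 + 3.0*p^2 - 5.44*p + 3.65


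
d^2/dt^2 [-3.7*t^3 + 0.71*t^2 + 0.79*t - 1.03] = 1.42 - 22.2*t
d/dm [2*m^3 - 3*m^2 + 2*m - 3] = 6*m^2 - 6*m + 2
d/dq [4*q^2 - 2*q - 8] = 8*q - 2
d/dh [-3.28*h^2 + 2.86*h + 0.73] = 2.86 - 6.56*h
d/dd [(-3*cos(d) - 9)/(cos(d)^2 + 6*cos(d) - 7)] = 3*(sin(d)^2 - 6*cos(d) - 26)*sin(d)/(cos(d)^2 + 6*cos(d) - 7)^2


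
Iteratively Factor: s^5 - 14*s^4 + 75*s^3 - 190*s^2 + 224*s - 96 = (s - 4)*(s^4 - 10*s^3 + 35*s^2 - 50*s + 24) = (s - 4)^2*(s^3 - 6*s^2 + 11*s - 6) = (s - 4)^2*(s - 3)*(s^2 - 3*s + 2) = (s - 4)^2*(s - 3)*(s - 2)*(s - 1)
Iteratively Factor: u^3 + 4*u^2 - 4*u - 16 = (u - 2)*(u^2 + 6*u + 8) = (u - 2)*(u + 2)*(u + 4)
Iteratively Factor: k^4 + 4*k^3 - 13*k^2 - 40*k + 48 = (k + 4)*(k^3 - 13*k + 12) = (k - 1)*(k + 4)*(k^2 + k - 12) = (k - 3)*(k - 1)*(k + 4)*(k + 4)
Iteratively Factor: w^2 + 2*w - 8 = (w + 4)*(w - 2)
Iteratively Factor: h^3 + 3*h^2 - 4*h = (h)*(h^2 + 3*h - 4) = h*(h - 1)*(h + 4)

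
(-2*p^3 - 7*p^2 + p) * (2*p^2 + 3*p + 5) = -4*p^5 - 20*p^4 - 29*p^3 - 32*p^2 + 5*p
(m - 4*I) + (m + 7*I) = 2*m + 3*I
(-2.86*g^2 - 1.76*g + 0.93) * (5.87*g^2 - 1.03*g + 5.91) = -16.7882*g^4 - 7.3854*g^3 - 9.6307*g^2 - 11.3595*g + 5.4963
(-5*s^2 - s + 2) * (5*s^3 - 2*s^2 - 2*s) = -25*s^5 + 5*s^4 + 22*s^3 - 2*s^2 - 4*s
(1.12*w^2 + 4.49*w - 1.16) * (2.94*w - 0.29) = 3.2928*w^3 + 12.8758*w^2 - 4.7125*w + 0.3364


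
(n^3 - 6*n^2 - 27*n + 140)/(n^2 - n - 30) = (n^2 - 11*n + 28)/(n - 6)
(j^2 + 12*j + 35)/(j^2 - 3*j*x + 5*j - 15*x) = (-j - 7)/(-j + 3*x)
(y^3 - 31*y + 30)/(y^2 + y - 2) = (y^2 + y - 30)/(y + 2)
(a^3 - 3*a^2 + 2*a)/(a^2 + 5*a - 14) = a*(a - 1)/(a + 7)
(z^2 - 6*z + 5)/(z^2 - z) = (z - 5)/z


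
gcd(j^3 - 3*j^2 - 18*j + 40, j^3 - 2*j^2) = j - 2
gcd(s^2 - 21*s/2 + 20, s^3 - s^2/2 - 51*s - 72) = s - 8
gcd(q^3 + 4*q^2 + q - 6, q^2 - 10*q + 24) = 1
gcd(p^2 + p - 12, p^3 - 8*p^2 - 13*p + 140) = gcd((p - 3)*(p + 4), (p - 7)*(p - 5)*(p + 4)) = p + 4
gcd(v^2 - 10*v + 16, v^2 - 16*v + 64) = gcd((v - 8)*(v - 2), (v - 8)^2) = v - 8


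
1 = 1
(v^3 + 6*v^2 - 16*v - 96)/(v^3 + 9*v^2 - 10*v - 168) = (v + 4)/(v + 7)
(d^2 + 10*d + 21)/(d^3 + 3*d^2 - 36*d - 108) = (d + 7)/(d^2 - 36)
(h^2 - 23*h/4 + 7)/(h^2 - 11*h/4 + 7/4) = (h - 4)/(h - 1)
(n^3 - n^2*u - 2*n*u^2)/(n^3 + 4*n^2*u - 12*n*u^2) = (n + u)/(n + 6*u)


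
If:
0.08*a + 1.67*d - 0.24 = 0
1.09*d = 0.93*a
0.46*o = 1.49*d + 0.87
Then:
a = 0.16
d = 0.14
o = 2.33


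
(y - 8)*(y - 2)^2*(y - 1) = y^4 - 13*y^3 + 48*y^2 - 68*y + 32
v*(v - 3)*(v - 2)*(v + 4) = v^4 - v^3 - 14*v^2 + 24*v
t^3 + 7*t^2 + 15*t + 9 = (t + 1)*(t + 3)^2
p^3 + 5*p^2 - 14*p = p*(p - 2)*(p + 7)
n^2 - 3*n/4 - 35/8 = (n - 5/2)*(n + 7/4)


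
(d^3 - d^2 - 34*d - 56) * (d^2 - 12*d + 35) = d^5 - 13*d^4 + 13*d^3 + 317*d^2 - 518*d - 1960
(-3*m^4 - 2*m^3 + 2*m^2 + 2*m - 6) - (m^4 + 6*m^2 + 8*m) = -4*m^4 - 2*m^3 - 4*m^2 - 6*m - 6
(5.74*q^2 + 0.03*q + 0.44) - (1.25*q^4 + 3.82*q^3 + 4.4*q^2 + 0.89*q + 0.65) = -1.25*q^4 - 3.82*q^3 + 1.34*q^2 - 0.86*q - 0.21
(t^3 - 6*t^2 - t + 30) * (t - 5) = t^4 - 11*t^3 + 29*t^2 + 35*t - 150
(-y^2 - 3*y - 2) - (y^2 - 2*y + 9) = -2*y^2 - y - 11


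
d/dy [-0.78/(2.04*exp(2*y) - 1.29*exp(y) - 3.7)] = (3.1824*exp(y) - 1.0062)*exp(y)/(-2.04*exp(2*y) + 1.29*exp(y) + 3.7)^2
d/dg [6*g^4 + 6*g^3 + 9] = g^2*(24*g + 18)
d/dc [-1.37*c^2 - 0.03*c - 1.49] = -2.74*c - 0.03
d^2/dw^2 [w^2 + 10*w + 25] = 2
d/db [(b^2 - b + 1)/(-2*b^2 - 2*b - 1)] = (-4*b^2 + 2*b + 3)/(4*b^4 + 8*b^3 + 8*b^2 + 4*b + 1)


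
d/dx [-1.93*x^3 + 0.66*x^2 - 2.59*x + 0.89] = -5.79*x^2 + 1.32*x - 2.59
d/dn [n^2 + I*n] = 2*n + I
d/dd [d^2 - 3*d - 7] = 2*d - 3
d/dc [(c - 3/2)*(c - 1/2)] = 2*c - 2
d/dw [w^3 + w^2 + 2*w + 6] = 3*w^2 + 2*w + 2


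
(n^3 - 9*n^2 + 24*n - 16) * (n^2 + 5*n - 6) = n^5 - 4*n^4 - 27*n^3 + 158*n^2 - 224*n + 96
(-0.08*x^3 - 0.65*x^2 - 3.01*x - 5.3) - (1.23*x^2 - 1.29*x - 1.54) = -0.08*x^3 - 1.88*x^2 - 1.72*x - 3.76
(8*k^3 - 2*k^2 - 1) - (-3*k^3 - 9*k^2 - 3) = 11*k^3 + 7*k^2 + 2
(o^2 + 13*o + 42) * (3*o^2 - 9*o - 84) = 3*o^4 + 30*o^3 - 75*o^2 - 1470*o - 3528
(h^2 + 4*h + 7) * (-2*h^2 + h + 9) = -2*h^4 - 7*h^3 - h^2 + 43*h + 63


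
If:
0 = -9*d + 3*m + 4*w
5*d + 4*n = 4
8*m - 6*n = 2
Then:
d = 64*w/189 + 16/63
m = 16/21 - 20*w/63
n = 43/63 - 80*w/189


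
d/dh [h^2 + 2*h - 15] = 2*h + 2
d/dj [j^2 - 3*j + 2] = 2*j - 3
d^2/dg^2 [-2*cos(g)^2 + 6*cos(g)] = -6*cos(g) + 4*cos(2*g)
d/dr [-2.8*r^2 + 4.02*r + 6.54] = 4.02 - 5.6*r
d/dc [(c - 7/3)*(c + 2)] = 2*c - 1/3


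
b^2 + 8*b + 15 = (b + 3)*(b + 5)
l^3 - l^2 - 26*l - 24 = (l - 6)*(l + 1)*(l + 4)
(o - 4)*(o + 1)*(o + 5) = o^3 + 2*o^2 - 19*o - 20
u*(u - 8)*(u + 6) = u^3 - 2*u^2 - 48*u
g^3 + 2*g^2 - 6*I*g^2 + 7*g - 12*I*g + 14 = (g + 2)*(g - 7*I)*(g + I)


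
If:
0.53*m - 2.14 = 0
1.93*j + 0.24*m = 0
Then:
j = -0.50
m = 4.04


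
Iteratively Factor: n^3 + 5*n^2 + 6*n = (n)*(n^2 + 5*n + 6) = n*(n + 2)*(n + 3)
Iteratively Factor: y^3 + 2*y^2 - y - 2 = (y + 2)*(y^2 - 1) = (y + 1)*(y + 2)*(y - 1)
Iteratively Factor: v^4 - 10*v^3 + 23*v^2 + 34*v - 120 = (v - 5)*(v^3 - 5*v^2 - 2*v + 24) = (v - 5)*(v - 4)*(v^2 - v - 6) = (v - 5)*(v - 4)*(v + 2)*(v - 3)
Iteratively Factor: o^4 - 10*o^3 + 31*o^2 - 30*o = (o - 3)*(o^3 - 7*o^2 + 10*o) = (o - 3)*(o - 2)*(o^2 - 5*o) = (o - 5)*(o - 3)*(o - 2)*(o)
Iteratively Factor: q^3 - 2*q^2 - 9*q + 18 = (q - 2)*(q^2 - 9) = (q - 2)*(q + 3)*(q - 3)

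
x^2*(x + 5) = x^3 + 5*x^2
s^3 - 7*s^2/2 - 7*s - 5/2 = (s - 5)*(s + 1/2)*(s + 1)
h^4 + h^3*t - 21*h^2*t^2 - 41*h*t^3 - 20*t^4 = (h - 5*t)*(h + t)^2*(h + 4*t)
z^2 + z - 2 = (z - 1)*(z + 2)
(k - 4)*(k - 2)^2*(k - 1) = k^4 - 9*k^3 + 28*k^2 - 36*k + 16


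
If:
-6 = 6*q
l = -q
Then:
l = 1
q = -1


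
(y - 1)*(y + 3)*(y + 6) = y^3 + 8*y^2 + 9*y - 18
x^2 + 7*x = x*(x + 7)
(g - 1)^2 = g^2 - 2*g + 1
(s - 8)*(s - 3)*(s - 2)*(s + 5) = s^4 - 8*s^3 - 19*s^2 + 182*s - 240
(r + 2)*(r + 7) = r^2 + 9*r + 14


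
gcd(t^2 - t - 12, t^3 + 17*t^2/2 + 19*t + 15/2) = t + 3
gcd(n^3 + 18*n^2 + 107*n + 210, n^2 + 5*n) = n + 5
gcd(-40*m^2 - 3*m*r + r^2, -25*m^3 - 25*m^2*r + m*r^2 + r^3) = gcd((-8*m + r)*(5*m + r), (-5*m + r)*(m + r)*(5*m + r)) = 5*m + r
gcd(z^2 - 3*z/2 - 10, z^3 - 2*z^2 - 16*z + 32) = z - 4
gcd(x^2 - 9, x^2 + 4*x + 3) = x + 3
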